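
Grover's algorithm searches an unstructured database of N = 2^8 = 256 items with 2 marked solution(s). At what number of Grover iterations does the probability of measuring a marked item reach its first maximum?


After j Grover iterations the success probability is P(j) = sin^2((2j+1)*theta), where sin(theta) = sqrt(k/N).
N = 2^8 = 256, k = 2
sin(theta) = sqrt(k/N) = 0.08838834765
theta = arcsin(sqrt(k/N)) = 0.08850384314 rad
P(j) reaches its first maximum when (2j+1)*theta is as close as possible to pi/2, i.e. j = round(pi/(4*theta) - 1/2).
pi/(4*theta) - 1/2 = 8.3742
(For comparison, the common estimate pi/4 * sqrt(N/k) = 8.8858; the exact maximiser is used here.)
Optimal iterations = 8

8


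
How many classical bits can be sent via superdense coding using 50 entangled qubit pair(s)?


Superdense coding allows 2 classical bits per shared entangled pair.
50 pair(s) -> 2 * 50 = 100 classical bits

100


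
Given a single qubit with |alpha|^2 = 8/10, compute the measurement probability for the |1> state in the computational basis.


|alpha|^2 = 8/10 = 0.8000
|beta|^2 = 1 - 8/10 = 2/10 = 0.2000
P(|1>) = |beta|^2 = 0.2000

0.2000


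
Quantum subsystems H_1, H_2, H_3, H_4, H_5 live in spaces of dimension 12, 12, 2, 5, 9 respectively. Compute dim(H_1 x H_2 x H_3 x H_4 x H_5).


dim(H_1 x H_2 x H_3 x H_4 x H_5) = 12 * 12 * 2 * 5 * 9
= 144 * 2 * 5 * 9
= 288 * 5 * 9
= 1440 * 9
= 12960

12960


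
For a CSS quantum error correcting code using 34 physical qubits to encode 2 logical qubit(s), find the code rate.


Code rate R = k/n
= 2/34
= 0.0588

0.0588


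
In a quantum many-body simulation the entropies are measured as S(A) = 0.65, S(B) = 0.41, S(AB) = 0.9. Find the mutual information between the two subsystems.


I(A:B) = S(A) + S(B) - S(AB)
= 0.65 + 0.41 - 0.9
= 0.1600

0.1600


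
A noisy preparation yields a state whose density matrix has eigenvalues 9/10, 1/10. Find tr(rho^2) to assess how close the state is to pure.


tr(rho^2) = sum of eigenvalues squared
= (9/10)^2 + (1/10)^2
= (81 + 1) / 100
= 82/100
= 0.8200

0.8200


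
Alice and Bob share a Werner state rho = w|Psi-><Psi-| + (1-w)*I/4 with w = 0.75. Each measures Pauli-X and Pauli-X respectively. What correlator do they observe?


|Psi-> = (|01> - |10>)/sqrt(2)
For the pure Bell state, <X_A X_B> = -1 (Bell-state Pauli correlator).
The maximally-mixed part I/4 has tr(I/4 * P tensor P) = 0 for any traceless Pauli P.
So <X_A X_B>_rho = w * (-1) + (1 - w) * 0
= 0.75 * (-1)
= -0.7500

-0.7500


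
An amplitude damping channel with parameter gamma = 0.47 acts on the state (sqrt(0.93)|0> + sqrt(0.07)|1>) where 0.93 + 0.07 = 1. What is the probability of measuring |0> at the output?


For amplitude damping with parameter gamma on state sqrt(a)|0> + sqrt(b)|1>:
alpha^2 = 0.93, beta^2 = 0.07
P(|0>) = alpha^2 + gamma * beta^2
= 0.93 + 0.47 * 0.07
= 0.93 + 0.0329
= 0.9629

0.9629


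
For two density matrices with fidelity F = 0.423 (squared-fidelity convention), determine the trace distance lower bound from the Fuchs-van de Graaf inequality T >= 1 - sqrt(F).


Fuchs-van de Graaf (squared-fidelity convention): 1 - sqrt(F) <= T <= sqrt(1 - F).
Lower bound: T >= 1 - sqrt(F)
sqrt(F) = sqrt(0.423) = 0.6504
T >= 1 - 0.6504
T >= 0.3496

0.3496


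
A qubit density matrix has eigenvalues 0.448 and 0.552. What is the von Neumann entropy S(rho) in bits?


S = -p*log2(p) - (1-p)*log2(1-p)
p = 0.4480, 1-p = 0.5520
= -0.4480 * log2(0.4480) - 0.5520 * log2(0.5520)
= -(-0.5190) - (-0.4732)
= 0.9922

0.9922


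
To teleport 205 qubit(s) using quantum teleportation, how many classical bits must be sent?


Quantum teleportation requires 2 classical bits per qubit teleported.
205 qubit(s) -> 2 * 205 = 410 classical bits

410


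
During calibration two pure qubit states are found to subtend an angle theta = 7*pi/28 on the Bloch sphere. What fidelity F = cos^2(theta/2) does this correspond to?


For states separated by angle theta on Bloch sphere:
F = cos^2(theta/2)
theta = 7*pi/28 = 0.7854
theta/2 = 0.3927
cos(theta/2) = 0.9239
F = 0.8536

0.8536


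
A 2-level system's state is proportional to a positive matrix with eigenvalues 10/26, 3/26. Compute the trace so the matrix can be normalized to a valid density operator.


tr(M) = sum of eigenvalues
= 10/26 + 3/26
= 13/26
= 0.5000

0.5000


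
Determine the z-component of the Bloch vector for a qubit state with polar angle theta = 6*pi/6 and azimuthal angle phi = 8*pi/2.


theta = 3.1416, phi = 12.5664
r_z = cos(theta) = -1.0000

-1.0000


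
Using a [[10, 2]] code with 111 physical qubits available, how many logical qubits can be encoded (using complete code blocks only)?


Each code block uses 10 physical qubits for 2 logical qubit(s).
Number of complete blocks = floor(111 / 10) = 11
Logical qubits = 11 * 2
= 22

22


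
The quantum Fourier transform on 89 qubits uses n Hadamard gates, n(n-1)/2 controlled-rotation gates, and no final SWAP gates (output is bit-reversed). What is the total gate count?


Hadamard gates: 89
Controlled rotations: n*(n-1)/2 = 89*88/2 = 3916
SWAP gates: 0 (omitted)
Total = 89 + 3916
= 4005

4005


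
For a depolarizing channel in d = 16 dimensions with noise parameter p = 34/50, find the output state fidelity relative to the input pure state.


F = (1-p) + p/d
= (1 - 0.6800) + 0.6800/16
= 0.3200 + 0.0425
= 0.3625

0.3625


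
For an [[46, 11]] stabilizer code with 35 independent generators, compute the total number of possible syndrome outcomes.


Each stabilizer generator gives a binary (+1 or -1) measurement outcome.
With 35 independent generators:
Total syndromes = 2^35
= 34359738368

34359738368


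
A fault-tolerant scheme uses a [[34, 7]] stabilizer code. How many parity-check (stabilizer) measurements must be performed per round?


For an [[n,k]] stabilizer code:
Number of stabilizer generators = n - k
= 34 - 7
= 27

27


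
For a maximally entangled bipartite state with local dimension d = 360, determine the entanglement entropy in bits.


For a maximally entangled state in d x d:
S = log2(d) = log2(360)
= 8.4919

8.4919


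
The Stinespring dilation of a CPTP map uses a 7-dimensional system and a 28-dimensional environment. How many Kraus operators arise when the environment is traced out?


Tracing out the environment in an orthonormal basis {|i>_E} gives Kraus operators K_i = <i|_E U |0>_E.
Number of Kraus operators = dim(H_env) = d_env
= 28

28


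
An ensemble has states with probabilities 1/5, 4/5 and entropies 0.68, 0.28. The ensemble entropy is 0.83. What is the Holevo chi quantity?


chi = S(rho) - sum_i p_i * S(rho_i)
Weighted entropy = 1/5 * 0.68 + 4/5 * 0.28
= 0.3600
chi = 0.83 - 0.3600
= 0.4700

0.4700


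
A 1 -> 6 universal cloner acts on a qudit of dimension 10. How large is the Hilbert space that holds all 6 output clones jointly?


Output space = H^(tensor 6) where dim(H) = 10
dim = 10^6
= 100 (after 2 factors)
= 1000 (after 3 factors)
= 10000 (after 4 factors)
= 100000 (after 5 factors)
= 1000000 (after 6 factors)
= 1000000

1000000


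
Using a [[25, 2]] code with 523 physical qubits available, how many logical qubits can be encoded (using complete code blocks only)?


Each code block uses 25 physical qubits for 2 logical qubit(s).
Number of complete blocks = floor(523 / 25) = 20
Logical qubits = 20 * 2
= 40

40


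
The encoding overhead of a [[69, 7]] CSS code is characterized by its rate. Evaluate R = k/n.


Code rate R = k/n
= 7/69
= 0.1014

0.1014


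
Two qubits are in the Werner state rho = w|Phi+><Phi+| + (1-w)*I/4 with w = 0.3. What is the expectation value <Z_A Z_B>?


|Phi+> = (|00> + |11>)/sqrt(2)
For the pure Bell state, <Z_A Z_B> = +1 (Bell-state Pauli correlator).
The maximally-mixed part I/4 has tr(I/4 * P tensor P) = 0 for any traceless Pauli P.
So <Z_A Z_B>_rho = w * (+1) + (1 - w) * 0
= 0.3 * (+1)
= 0.3000

0.3000


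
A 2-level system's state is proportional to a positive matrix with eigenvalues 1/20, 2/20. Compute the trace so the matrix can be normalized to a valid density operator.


tr(M) = sum of eigenvalues
= 1/20 + 2/20
= 3/20
= 0.1500

0.1500


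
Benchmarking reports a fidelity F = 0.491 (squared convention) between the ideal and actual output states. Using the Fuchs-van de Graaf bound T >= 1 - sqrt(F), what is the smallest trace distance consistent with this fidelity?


Fuchs-van de Graaf (squared-fidelity convention): 1 - sqrt(F) <= T <= sqrt(1 - F).
Lower bound: T >= 1 - sqrt(F)
sqrt(F) = sqrt(0.491) = 0.7007
T >= 1 - 0.7007
T >= 0.2993

0.2993


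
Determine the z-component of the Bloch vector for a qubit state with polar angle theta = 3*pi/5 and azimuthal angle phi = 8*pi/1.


theta = 1.8850, phi = 25.1327
r_z = cos(theta) = -0.3090

-0.3090


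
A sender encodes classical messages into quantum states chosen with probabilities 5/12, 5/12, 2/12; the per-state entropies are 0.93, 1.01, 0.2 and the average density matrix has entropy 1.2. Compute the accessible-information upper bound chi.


chi = S(rho) - sum_i p_i * S(rho_i)
Weighted entropy = 5/12 * 0.93 + 5/12 * 1.01 + 2/12 * 0.2
= 0.8417
chi = 1.2 - 0.8417
= 0.3583

0.3583


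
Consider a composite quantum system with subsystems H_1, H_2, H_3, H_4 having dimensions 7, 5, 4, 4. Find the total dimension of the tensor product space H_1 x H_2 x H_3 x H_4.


dim(H_1 x H_2 x H_3 x H_4) = 7 * 5 * 4 * 4
= 35 * 4 * 4
= 140 * 4
= 560

560


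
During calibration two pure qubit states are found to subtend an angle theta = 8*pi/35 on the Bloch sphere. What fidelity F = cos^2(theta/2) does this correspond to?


For states separated by angle theta on Bloch sphere:
F = cos^2(theta/2)
theta = 8*pi/35 = 0.7181
theta/2 = 0.3590
cos(theta/2) = 0.9362
F = 0.8765

0.8765


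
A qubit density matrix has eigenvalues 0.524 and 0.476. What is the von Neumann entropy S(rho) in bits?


S = -p*log2(p) - (1-p)*log2(1-p)
p = 0.5240, 1-p = 0.4760
= -0.5240 * log2(0.5240) - 0.4760 * log2(0.4760)
= -(-0.4886) - (-0.5098)
= 0.9983

0.9983


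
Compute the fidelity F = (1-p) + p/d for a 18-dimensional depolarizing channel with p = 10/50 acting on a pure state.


F = (1-p) + p/d
= (1 - 0.2000) + 0.2000/18
= 0.8000 + 0.0111
= 0.8111

0.8111


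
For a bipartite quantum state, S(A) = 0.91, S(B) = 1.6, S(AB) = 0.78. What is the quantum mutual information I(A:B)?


I(A:B) = S(A) + S(B) - S(AB)
= 0.91 + 1.6 - 0.78
= 1.7300

1.7300


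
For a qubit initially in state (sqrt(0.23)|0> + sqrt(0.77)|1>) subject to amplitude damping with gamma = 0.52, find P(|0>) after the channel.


For amplitude damping with parameter gamma on state sqrt(a)|0> + sqrt(b)|1>:
alpha^2 = 0.23, beta^2 = 0.77
P(|0>) = alpha^2 + gamma * beta^2
= 0.23 + 0.52 * 0.77
= 0.23 + 0.4004
= 0.6304

0.6304


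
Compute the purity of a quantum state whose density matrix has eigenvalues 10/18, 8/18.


tr(rho^2) = sum of eigenvalues squared
= (10/18)^2 + (8/18)^2
= (100 + 64) / 324
= 164/324
= 0.5062

0.5062


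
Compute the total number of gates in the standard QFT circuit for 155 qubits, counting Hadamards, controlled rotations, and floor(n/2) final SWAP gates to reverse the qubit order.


Hadamard gates: 155
Controlled rotations: n*(n-1)/2 = 155*154/2 = 11935
SWAP gates: floor(n/2) = floor(155/2) = 77
Total = 155 + 11935 + 77
= 12167

12167


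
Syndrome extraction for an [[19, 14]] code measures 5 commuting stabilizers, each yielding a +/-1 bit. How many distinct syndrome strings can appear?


Each stabilizer generator gives a binary (+1 or -1) measurement outcome.
With 5 independent generators:
Total syndromes = 2^5
= 32

32


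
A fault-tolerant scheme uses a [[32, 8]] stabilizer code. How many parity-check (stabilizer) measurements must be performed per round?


For an [[n,k]] stabilizer code:
Number of stabilizer generators = n - k
= 32 - 8
= 24

24


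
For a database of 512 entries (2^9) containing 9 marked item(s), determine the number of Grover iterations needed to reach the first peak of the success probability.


After j Grover iterations the success probability is P(j) = sin^2((2j+1)*theta), where sin(theta) = sqrt(k/N).
N = 2^9 = 512, k = 9
sin(theta) = sqrt(k/N) = 0.1325825215
theta = arcsin(sqrt(k/N)) = 0.1329740519 rad
P(j) reaches its first maximum when (2j+1)*theta is as close as possible to pi/2, i.e. j = round(pi/(4*theta) - 1/2).
pi/(4*theta) - 1/2 = 5.4064
(For comparison, the common estimate pi/4 * sqrt(N/k) = 5.9238; the exact maximiser is used here.)
Optimal iterations = 5

5


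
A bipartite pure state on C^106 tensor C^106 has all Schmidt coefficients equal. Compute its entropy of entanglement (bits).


For a maximally entangled state in d x d:
S = log2(d) = log2(106)
= 6.7279

6.7279


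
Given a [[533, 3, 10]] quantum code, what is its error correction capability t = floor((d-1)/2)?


Code parameters: [[533, 3, 10]], distance d = 10.
Number of correctable errors = floor((d-1)/2)
= floor((10 - 1)/2)
= floor(9/2)
= 4

4


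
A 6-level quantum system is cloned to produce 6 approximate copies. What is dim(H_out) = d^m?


Output space = H^(tensor 6) where dim(H) = 6
dim = 6^6
= 36 (after 2 factors)
= 216 (after 3 factors)
= 1296 (after 4 factors)
= 7776 (after 5 factors)
= 46656 (after 6 factors)
= 46656

46656


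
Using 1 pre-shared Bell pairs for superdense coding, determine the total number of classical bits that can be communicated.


Superdense coding allows 2 classical bits per shared entangled pair.
1 pair(s) -> 2 * 1 = 2 classical bits

2


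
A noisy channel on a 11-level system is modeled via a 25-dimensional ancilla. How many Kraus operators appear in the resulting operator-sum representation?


Tracing out the environment in an orthonormal basis {|i>_E} gives Kraus operators K_i = <i|_E U |0>_E.
Number of Kraus operators = dim(H_env) = d_env
= 25

25


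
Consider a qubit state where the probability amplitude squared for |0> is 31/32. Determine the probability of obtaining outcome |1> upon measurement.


|alpha|^2 = 31/32 = 0.9688
|beta|^2 = 1 - 31/32 = 1/32 = 0.0312
P(|1>) = |beta|^2 = 0.0312

0.0312


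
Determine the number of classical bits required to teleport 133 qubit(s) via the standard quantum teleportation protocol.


Quantum teleportation requires 2 classical bits per qubit teleported.
133 qubit(s) -> 2 * 133 = 266 classical bits

266


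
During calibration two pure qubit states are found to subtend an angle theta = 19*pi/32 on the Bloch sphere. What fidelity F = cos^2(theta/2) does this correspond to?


For states separated by angle theta on Bloch sphere:
F = cos^2(theta/2)
theta = 19*pi/32 = 1.8653
theta/2 = 0.9327
cos(theta/2) = 0.5957
F = 0.3549

0.3549


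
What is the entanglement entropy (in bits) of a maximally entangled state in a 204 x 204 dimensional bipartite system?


For a maximally entangled state in d x d:
S = log2(d) = log2(204)
= 7.6724

7.6724


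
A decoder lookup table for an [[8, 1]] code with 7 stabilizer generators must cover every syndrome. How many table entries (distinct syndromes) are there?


Each stabilizer generator gives a binary (+1 or -1) measurement outcome.
With 7 independent generators:
Total syndromes = 2^7
= 128

128


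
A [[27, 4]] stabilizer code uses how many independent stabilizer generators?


For an [[n,k]] stabilizer code:
Number of stabilizer generators = n - k
= 27 - 4
= 23

23


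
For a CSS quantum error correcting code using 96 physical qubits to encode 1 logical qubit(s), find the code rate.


Code rate R = k/n
= 1/96
= 0.0104

0.0104


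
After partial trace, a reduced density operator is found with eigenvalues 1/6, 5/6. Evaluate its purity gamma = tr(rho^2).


tr(rho^2) = sum of eigenvalues squared
= (1/6)^2 + (5/6)^2
= (1 + 25) / 36
= 26/36
= 0.7222

0.7222


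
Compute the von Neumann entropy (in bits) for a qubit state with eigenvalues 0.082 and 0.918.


S = -p*log2(p) - (1-p)*log2(1-p)
p = 0.0820, 1-p = 0.9180
= -0.0820 * log2(0.0820) - 0.9180 * log2(0.9180)
= -(-0.2959) - (-0.1133)
= 0.4092

0.4092


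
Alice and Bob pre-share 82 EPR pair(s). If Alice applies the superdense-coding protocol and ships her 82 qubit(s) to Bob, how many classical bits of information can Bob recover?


Superdense coding allows 2 classical bits per shared entangled pair.
82 pair(s) -> 2 * 82 = 164 classical bits

164


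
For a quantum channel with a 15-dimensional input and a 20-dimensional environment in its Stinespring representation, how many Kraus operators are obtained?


Tracing out the environment in an orthonormal basis {|i>_E} gives Kraus operators K_i = <i|_E U |0>_E.
Number of Kraus operators = dim(H_env) = d_env
= 20

20


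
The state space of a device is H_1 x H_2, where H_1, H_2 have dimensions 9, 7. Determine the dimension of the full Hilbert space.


dim(H_1 x H_2) = 9 * 7
= 63

63


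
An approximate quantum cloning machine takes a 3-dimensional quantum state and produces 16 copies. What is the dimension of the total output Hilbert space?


Output space = H^(tensor 16) where dim(H) = 3
dim = 3^16
= 9 (after 2 factors)
= 27 (after 3 factors)
= 81 (after 4 factors)
= 243 (after 5 factors)
= 729 (after 6 factors)
= 2187 (after 7 factors)
= 6561 (after 8 factors)
= 19683 (after 9 factors)
= 59049 (after 10 factors)
= 177147 (after 11 factors)
= 531441 (after 12 factors)
= 1594323 (after 13 factors)
= 4782969 (after 14 factors)
= 14348907 (after 15 factors)
= 43046721 (after 16 factors)
= 43046721

43046721


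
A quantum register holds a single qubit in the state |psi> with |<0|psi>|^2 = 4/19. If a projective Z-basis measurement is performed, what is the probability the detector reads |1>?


|alpha|^2 = 4/19 = 0.2105
|beta|^2 = 1 - 4/19 = 15/19 = 0.7895
P(|1>) = |beta|^2 = 0.7895

0.7895


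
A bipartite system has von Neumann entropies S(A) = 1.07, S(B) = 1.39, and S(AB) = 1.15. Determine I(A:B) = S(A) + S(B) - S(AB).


I(A:B) = S(A) + S(B) - S(AB)
= 1.07 + 1.39 - 1.15
= 1.3100

1.3100


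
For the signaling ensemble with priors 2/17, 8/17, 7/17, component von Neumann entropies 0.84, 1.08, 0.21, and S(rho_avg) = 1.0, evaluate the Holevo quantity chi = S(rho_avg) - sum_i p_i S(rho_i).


chi = S(rho) - sum_i p_i * S(rho_i)
Weighted entropy = 2/17 * 0.84 + 8/17 * 1.08 + 7/17 * 0.21
= 0.6935
chi = 1.0 - 0.6935
= 0.3065

0.3065


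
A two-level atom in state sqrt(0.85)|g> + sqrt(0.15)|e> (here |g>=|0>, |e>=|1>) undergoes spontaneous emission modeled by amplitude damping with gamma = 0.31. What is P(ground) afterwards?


For amplitude damping with parameter gamma on state sqrt(a)|0> + sqrt(b)|1>:
alpha^2 = 0.85, beta^2 = 0.15
P(|0>) = alpha^2 + gamma * beta^2
= 0.85 + 0.31 * 0.15
= 0.85 + 0.0465
= 0.8965

0.8965


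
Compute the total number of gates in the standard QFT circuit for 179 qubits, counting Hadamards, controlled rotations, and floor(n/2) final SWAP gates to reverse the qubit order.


Hadamard gates: 179
Controlled rotations: n*(n-1)/2 = 179*178/2 = 15931
SWAP gates: floor(n/2) = floor(179/2) = 89
Total = 179 + 15931 + 89
= 16199

16199


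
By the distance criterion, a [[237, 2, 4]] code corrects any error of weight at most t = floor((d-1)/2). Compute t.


Code parameters: [[237, 2, 4]], distance d = 4.
Number of correctable errors = floor((d-1)/2)
= floor((4 - 1)/2)
= floor(3/2)
= 1

1


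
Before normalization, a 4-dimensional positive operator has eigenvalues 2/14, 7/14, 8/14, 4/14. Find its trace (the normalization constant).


tr(M) = sum of eigenvalues
= 2/14 + 7/14 + 8/14 + 4/14
= 21/14
= 1.5000

1.5000


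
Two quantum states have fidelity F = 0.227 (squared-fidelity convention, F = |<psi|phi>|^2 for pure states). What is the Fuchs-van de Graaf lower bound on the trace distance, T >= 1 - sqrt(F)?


Fuchs-van de Graaf (squared-fidelity convention): 1 - sqrt(F) <= T <= sqrt(1 - F).
Lower bound: T >= 1 - sqrt(F)
sqrt(F) = sqrt(0.227) = 0.4764
T >= 1 - 0.4764
T >= 0.5236

0.5236


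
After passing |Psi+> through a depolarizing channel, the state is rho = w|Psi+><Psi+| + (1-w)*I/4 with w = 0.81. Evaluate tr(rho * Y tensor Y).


|Psi+> = (|01> + |10>)/sqrt(2)
For the pure Bell state, <Y_A Y_B> = +1 (Bell-state Pauli correlator).
The maximally-mixed part I/4 has tr(I/4 * P tensor P) = 0 for any traceless Pauli P.
So <Y_A Y_B>_rho = w * (+1) + (1 - w) * 0
= 0.81 * (+1)
= 0.8100

0.8100


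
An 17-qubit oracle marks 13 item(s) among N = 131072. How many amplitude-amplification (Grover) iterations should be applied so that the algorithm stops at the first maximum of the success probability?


After j Grover iterations the success probability is P(j) = sin^2((2j+1)*theta), where sin(theta) = sqrt(k/N).
N = 2^17 = 131072, k = 13
sin(theta) = sqrt(k/N) = 0.009959022487
theta = arcsin(sqrt(k/N)) = 0.009959187121 rad
P(j) reaches its first maximum when (2j+1)*theta is as close as possible to pi/2, i.e. j = round(pi/(4*theta) - 1/2).
pi/(4*theta) - 1/2 = 78.3617
(For comparison, the common estimate pi/4 * sqrt(N/k) = 78.8630; the exact maximiser is used here.)
Optimal iterations = 78

78


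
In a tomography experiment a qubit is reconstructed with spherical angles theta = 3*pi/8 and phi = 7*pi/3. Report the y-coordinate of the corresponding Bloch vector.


theta = 1.1781, phi = 7.3304
r_y = sin(theta)*sin(phi) = 0.9239 * 0.8660
r_y = 0.8001

0.8001


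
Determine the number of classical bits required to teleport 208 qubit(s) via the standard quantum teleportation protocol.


Quantum teleportation requires 2 classical bits per qubit teleported.
208 qubit(s) -> 2 * 208 = 416 classical bits

416


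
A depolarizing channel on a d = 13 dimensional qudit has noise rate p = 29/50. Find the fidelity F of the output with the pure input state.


F = (1-p) + p/d
= (1 - 0.5800) + 0.5800/13
= 0.4200 + 0.0446
= 0.4646

0.4646


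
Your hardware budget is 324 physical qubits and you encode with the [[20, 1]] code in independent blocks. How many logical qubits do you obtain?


Each code block uses 20 physical qubits for 1 logical qubit(s).
Number of complete blocks = floor(324 / 20) = 16
Logical qubits = 16 * 1
= 16

16


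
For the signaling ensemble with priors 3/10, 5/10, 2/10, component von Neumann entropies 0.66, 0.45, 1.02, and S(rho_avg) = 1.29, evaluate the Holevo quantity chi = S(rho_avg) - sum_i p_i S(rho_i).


chi = S(rho) - sum_i p_i * S(rho_i)
Weighted entropy = 3/10 * 0.66 + 5/10 * 0.45 + 2/10 * 1.02
= 0.6270
chi = 1.29 - 0.6270
= 0.6630

0.6630


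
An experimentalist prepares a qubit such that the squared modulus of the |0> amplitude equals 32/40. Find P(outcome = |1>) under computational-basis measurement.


|alpha|^2 = 32/40 = 0.8000
|beta|^2 = 1 - 32/40 = 8/40 = 0.2000
P(|1>) = |beta|^2 = 0.2000

0.2000


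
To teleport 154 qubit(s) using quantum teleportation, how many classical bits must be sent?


Quantum teleportation requires 2 classical bits per qubit teleported.
154 qubit(s) -> 2 * 154 = 308 classical bits

308


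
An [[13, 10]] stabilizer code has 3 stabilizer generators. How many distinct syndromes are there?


Each stabilizer generator gives a binary (+1 or -1) measurement outcome.
With 3 independent generators:
Total syndromes = 2^3
= 8

8


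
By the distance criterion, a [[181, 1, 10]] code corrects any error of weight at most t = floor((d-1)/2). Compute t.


Code parameters: [[181, 1, 10]], distance d = 10.
Number of correctable errors = floor((d-1)/2)
= floor((10 - 1)/2)
= floor(9/2)
= 4

4


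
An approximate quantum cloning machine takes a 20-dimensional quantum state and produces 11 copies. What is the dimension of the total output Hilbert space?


Output space = H^(tensor 11) where dim(H) = 20
dim = 20^11
= 400 (after 2 factors)
= 8000 (after 3 factors)
= 160000 (after 4 factors)
= 3200000 (after 5 factors)
= 64000000 (after 6 factors)
= 1280000000 (after 7 factors)
= 25600000000 (after 8 factors)
= 512000000000 (after 9 factors)
= 10240000000000 (after 10 factors)
= 204800000000000 (after 11 factors)
= 204800000000000

204800000000000


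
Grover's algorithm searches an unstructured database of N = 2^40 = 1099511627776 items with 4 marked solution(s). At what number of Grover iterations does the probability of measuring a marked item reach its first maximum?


After j Grover iterations the success probability is P(j) = sin^2((2j+1)*theta), where sin(theta) = sqrt(k/N).
N = 2^40 = 1099511627776, k = 4
sin(theta) = sqrt(k/N) = 1.907348633e-06
theta = arcsin(sqrt(k/N)) = 1.907348633e-06 rad
P(j) reaches its first maximum when (2j+1)*theta is as close as possible to pi/2, i.e. j = round(pi/(4*theta) - 1/2).
pi/(4*theta) - 1/2 = 411774.3323
(For comparison, the common estimate pi/4 * sqrt(N/k) = 411774.8323; the exact maximiser is used here.)
Optimal iterations = 411774

411774


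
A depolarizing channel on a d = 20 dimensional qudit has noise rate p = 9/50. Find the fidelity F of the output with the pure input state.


F = (1-p) + p/d
= (1 - 0.1800) + 0.1800/20
= 0.8200 + 0.0090
= 0.8290

0.8290


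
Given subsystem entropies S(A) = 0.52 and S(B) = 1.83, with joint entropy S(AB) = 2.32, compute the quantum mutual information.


I(A:B) = S(A) + S(B) - S(AB)
= 0.52 + 1.83 - 2.32
= 0.0300

0.0300


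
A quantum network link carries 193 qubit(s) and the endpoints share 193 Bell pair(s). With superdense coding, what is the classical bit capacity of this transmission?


Superdense coding allows 2 classical bits per shared entangled pair.
193 pair(s) -> 2 * 193 = 386 classical bits

386


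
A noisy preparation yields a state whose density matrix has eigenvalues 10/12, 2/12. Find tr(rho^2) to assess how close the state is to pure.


tr(rho^2) = sum of eigenvalues squared
= (10/12)^2 + (2/12)^2
= (100 + 4) / 144
= 104/144
= 0.7222

0.7222


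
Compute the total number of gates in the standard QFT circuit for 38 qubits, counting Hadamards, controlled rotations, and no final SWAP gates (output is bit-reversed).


Hadamard gates: 38
Controlled rotations: n*(n-1)/2 = 38*37/2 = 703
SWAP gates: 0 (omitted)
Total = 38 + 703
= 741

741


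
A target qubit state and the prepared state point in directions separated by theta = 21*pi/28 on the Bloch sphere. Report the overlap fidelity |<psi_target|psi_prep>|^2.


For states separated by angle theta on Bloch sphere:
F = cos^2(theta/2)
theta = 21*pi/28 = 2.3562
theta/2 = 1.1781
cos(theta/2) = 0.3827
F = 0.1464

0.1464


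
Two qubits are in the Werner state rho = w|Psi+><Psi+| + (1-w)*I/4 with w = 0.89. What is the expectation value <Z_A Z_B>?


|Psi+> = (|01> + |10>)/sqrt(2)
For the pure Bell state, <Z_A Z_B> = -1 (Bell-state Pauli correlator).
The maximally-mixed part I/4 has tr(I/4 * P tensor P) = 0 for any traceless Pauli P.
So <Z_A Z_B>_rho = w * (-1) + (1 - w) * 0
= 0.89 * (-1)
= -0.8900

-0.8900


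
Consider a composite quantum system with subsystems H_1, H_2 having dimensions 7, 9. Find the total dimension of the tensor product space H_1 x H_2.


dim(H_1 x H_2) = 7 * 9
= 63

63


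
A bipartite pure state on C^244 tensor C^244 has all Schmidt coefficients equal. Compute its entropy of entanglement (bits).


For a maximally entangled state in d x d:
S = log2(d) = log2(244)
= 7.9307

7.9307


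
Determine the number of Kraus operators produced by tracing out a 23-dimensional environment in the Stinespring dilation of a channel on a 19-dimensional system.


Tracing out the environment in an orthonormal basis {|i>_E} gives Kraus operators K_i = <i|_E U |0>_E.
Number of Kraus operators = dim(H_env) = d_env
= 23

23


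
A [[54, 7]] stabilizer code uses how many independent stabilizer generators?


For an [[n,k]] stabilizer code:
Number of stabilizer generators = n - k
= 54 - 7
= 47

47


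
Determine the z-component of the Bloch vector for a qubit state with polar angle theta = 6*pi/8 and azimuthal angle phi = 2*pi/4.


theta = 2.3562, phi = 1.5708
r_z = cos(theta) = -0.7071

-0.7071


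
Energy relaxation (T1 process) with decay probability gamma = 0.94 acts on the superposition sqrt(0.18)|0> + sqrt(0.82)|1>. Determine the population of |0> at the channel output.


For amplitude damping with parameter gamma on state sqrt(a)|0> + sqrt(b)|1>:
alpha^2 = 0.18, beta^2 = 0.82
P(|0>) = alpha^2 + gamma * beta^2
= 0.18 + 0.94 * 0.82
= 0.18 + 0.7708
= 0.9508

0.9508


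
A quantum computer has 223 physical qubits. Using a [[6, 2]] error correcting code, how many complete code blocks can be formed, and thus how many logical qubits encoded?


Each code block uses 6 physical qubits for 2 logical qubit(s).
Number of complete blocks = floor(223 / 6) = 37
Logical qubits = 37 * 2
= 74

74


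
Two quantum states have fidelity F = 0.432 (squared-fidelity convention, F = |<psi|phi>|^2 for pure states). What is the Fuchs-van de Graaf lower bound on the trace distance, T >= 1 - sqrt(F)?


Fuchs-van de Graaf (squared-fidelity convention): 1 - sqrt(F) <= T <= sqrt(1 - F).
Lower bound: T >= 1 - sqrt(F)
sqrt(F) = sqrt(0.432) = 0.6573
T >= 1 - 0.6573
T >= 0.3427

0.3427


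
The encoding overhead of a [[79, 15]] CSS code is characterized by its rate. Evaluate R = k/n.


Code rate R = k/n
= 15/79
= 0.1899

0.1899


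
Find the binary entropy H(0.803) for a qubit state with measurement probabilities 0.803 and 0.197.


S = -p*log2(p) - (1-p)*log2(1-p)
p = 0.8030, 1-p = 0.1970
= -0.8030 * log2(0.8030) - 0.1970 * log2(0.1970)
= -(-0.2542) - (-0.4617)
= 0.7159

0.7159


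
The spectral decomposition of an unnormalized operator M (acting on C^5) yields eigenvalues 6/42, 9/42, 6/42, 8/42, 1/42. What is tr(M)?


tr(M) = sum of eigenvalues
= 6/42 + 9/42 + 6/42 + 8/42 + 1/42
= 30/42
= 0.7143

0.7143


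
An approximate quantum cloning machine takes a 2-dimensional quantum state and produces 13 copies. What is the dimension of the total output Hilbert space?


Output space = H^(tensor 13) where dim(H) = 2
dim = 2^13
= 4 (after 2 factors)
= 8 (after 3 factors)
= 16 (after 4 factors)
= 32 (after 5 factors)
= 64 (after 6 factors)
= 128 (after 7 factors)
= 256 (after 8 factors)
= 512 (after 9 factors)
= 1024 (after 10 factors)
= 2048 (after 11 factors)
= 4096 (after 12 factors)
= 8192 (after 13 factors)
= 8192

8192


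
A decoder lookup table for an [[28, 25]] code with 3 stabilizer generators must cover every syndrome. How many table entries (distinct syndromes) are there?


Each stabilizer generator gives a binary (+1 or -1) measurement outcome.
With 3 independent generators:
Total syndromes = 2^3
= 8

8


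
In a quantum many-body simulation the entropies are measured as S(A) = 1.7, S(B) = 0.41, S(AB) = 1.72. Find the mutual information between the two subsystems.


I(A:B) = S(A) + S(B) - S(AB)
= 1.7 + 0.41 - 1.72
= 0.3900

0.3900


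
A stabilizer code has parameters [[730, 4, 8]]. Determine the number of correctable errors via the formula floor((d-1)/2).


Code parameters: [[730, 4, 8]], distance d = 8.
Number of correctable errors = floor((d-1)/2)
= floor((8 - 1)/2)
= floor(7/2)
= 3

3


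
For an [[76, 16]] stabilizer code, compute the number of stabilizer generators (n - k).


For an [[n,k]] stabilizer code:
Number of stabilizer generators = n - k
= 76 - 16
= 60

60


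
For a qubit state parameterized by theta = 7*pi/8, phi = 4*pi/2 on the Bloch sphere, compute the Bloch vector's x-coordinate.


theta = 2.7489, phi = 6.2832
r_x = sin(theta)*cos(phi) = 0.3827 * 1.0000
r_x = 0.3827

0.3827


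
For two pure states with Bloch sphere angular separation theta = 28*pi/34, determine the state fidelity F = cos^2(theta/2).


For states separated by angle theta on Bloch sphere:
F = cos^2(theta/2)
theta = 28*pi/34 = 2.5872
theta/2 = 1.2936
cos(theta/2) = 0.2737
F = 0.0749

0.0749


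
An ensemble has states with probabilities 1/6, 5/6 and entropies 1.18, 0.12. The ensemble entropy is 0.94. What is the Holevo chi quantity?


chi = S(rho) - sum_i p_i * S(rho_i)
Weighted entropy = 1/6 * 1.18 + 5/6 * 0.12
= 0.2967
chi = 0.94 - 0.2967
= 0.6433

0.6433


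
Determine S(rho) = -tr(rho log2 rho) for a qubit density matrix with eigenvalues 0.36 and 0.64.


S = -p*log2(p) - (1-p)*log2(1-p)
p = 0.3600, 1-p = 0.6400
= -0.3600 * log2(0.3600) - 0.6400 * log2(0.6400)
= -(-0.5306) - (-0.4121)
= 0.9427

0.9427


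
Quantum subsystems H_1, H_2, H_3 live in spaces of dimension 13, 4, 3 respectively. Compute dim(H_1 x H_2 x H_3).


dim(H_1 x H_2 x H_3) = 13 * 4 * 3
= 52 * 3
= 156

156


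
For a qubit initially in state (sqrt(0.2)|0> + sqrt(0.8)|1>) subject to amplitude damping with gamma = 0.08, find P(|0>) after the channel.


For amplitude damping with parameter gamma on state sqrt(a)|0> + sqrt(b)|1>:
alpha^2 = 0.2, beta^2 = 0.8
P(|0>) = alpha^2 + gamma * beta^2
= 0.2 + 0.08 * 0.8
= 0.2 + 0.0640
= 0.2640

0.2640


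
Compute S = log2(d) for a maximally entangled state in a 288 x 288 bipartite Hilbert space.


For a maximally entangled state in d x d:
S = log2(d) = log2(288)
= 8.1699

8.1699


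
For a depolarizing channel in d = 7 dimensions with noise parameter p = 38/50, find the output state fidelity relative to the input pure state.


F = (1-p) + p/d
= (1 - 0.7600) + 0.7600/7
= 0.2400 + 0.1086
= 0.3486

0.3486


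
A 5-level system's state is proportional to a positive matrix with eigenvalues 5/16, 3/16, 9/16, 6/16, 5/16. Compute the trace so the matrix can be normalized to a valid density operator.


tr(M) = sum of eigenvalues
= 5/16 + 3/16 + 9/16 + 6/16 + 5/16
= 28/16
= 1.7500

1.7500


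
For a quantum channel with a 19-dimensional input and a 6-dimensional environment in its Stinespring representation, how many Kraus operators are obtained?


Tracing out the environment in an orthonormal basis {|i>_E} gives Kraus operators K_i = <i|_E U |0>_E.
Number of Kraus operators = dim(H_env) = d_env
= 6

6


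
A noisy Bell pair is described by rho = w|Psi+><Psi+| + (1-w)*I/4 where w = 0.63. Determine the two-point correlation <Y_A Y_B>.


|Psi+> = (|01> + |10>)/sqrt(2)
For the pure Bell state, <Y_A Y_B> = +1 (Bell-state Pauli correlator).
The maximally-mixed part I/4 has tr(I/4 * P tensor P) = 0 for any traceless Pauli P.
So <Y_A Y_B>_rho = w * (+1) + (1 - w) * 0
= 0.63 * (+1)
= 0.6300

0.6300


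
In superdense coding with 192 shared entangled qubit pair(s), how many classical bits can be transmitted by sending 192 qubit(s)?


Superdense coding allows 2 classical bits per shared entangled pair.
192 pair(s) -> 2 * 192 = 384 classical bits

384


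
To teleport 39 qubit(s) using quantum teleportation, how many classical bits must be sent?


Quantum teleportation requires 2 classical bits per qubit teleported.
39 qubit(s) -> 2 * 39 = 78 classical bits

78


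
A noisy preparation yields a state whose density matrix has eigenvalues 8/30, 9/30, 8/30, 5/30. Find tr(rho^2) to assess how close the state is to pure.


tr(rho^2) = sum of eigenvalues squared
= (8/30)^2 + (9/30)^2 + (8/30)^2 + (5/30)^2
= (64 + 81 + 64 + 25) / 900
= 234/900
= 0.2600

0.2600


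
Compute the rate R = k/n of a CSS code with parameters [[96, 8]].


Code rate R = k/n
= 8/96
= 0.0833

0.0833


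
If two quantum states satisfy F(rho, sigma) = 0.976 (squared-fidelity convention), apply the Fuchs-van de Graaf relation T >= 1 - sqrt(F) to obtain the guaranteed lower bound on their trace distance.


Fuchs-van de Graaf (squared-fidelity convention): 1 - sqrt(F) <= T <= sqrt(1 - F).
Lower bound: T >= 1 - sqrt(F)
sqrt(F) = sqrt(0.976) = 0.9879
T >= 1 - 0.9879
T >= 0.0121

0.0121


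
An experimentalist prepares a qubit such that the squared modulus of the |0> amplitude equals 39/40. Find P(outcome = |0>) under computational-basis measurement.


|alpha|^2 = 39/40 = 0.9750
|beta|^2 = 1 - 39/40 = 1/40 = 0.0250
P(|0>) = |alpha|^2 = 0.9750

0.9750


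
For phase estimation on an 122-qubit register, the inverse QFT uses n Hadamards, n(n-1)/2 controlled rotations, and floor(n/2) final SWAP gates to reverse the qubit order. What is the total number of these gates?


Hadamard gates: 122
Controlled rotations: n*(n-1)/2 = 122*121/2 = 7381
SWAP gates: floor(n/2) = floor(122/2) = 61
Total = 122 + 7381 + 61
= 7564

7564


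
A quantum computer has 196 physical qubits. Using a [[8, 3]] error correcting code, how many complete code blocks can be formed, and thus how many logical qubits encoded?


Each code block uses 8 physical qubits for 3 logical qubit(s).
Number of complete blocks = floor(196 / 8) = 24
Logical qubits = 24 * 3
= 72

72


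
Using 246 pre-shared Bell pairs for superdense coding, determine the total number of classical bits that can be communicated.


Superdense coding allows 2 classical bits per shared entangled pair.
246 pair(s) -> 2 * 246 = 492 classical bits

492


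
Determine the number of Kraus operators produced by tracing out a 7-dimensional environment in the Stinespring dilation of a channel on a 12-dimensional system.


Tracing out the environment in an orthonormal basis {|i>_E} gives Kraus operators K_i = <i|_E U |0>_E.
Number of Kraus operators = dim(H_env) = d_env
= 7

7


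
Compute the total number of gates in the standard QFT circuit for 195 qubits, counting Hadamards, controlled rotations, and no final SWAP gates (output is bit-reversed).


Hadamard gates: 195
Controlled rotations: n*(n-1)/2 = 195*194/2 = 18915
SWAP gates: 0 (omitted)
Total = 195 + 18915
= 19110

19110


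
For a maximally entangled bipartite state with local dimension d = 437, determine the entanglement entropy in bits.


For a maximally entangled state in d x d:
S = log2(d) = log2(437)
= 8.7715

8.7715


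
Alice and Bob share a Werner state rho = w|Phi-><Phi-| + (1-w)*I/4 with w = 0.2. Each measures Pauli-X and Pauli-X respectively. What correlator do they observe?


|Phi-> = (|00> - |11>)/sqrt(2)
For the pure Bell state, <X_A X_B> = -1 (Bell-state Pauli correlator).
The maximally-mixed part I/4 has tr(I/4 * P tensor P) = 0 for any traceless Pauli P.
So <X_A X_B>_rho = w * (-1) + (1 - w) * 0
= 0.2 * (-1)
= -0.2000

-0.2000


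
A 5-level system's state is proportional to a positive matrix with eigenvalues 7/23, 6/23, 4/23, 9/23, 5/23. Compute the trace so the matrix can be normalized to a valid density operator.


tr(M) = sum of eigenvalues
= 7/23 + 6/23 + 4/23 + 9/23 + 5/23
= 31/23
= 1.3478

1.3478


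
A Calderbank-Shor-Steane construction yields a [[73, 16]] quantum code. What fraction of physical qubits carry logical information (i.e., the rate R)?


Code rate R = k/n
= 16/73
= 0.2192

0.2192


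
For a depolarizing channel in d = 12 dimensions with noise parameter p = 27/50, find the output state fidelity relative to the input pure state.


F = (1-p) + p/d
= (1 - 0.5400) + 0.5400/12
= 0.4600 + 0.0450
= 0.5050

0.5050


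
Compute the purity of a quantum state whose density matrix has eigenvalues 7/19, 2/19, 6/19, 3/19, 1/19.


tr(rho^2) = sum of eigenvalues squared
= (7/19)^2 + (2/19)^2 + (6/19)^2 + (3/19)^2 + (1/19)^2
= (49 + 4 + 36 + 9 + 1) / 361
= 99/361
= 0.2742

0.2742


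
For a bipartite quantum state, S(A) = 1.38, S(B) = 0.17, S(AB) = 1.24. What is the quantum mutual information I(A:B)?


I(A:B) = S(A) + S(B) - S(AB)
= 1.38 + 0.17 - 1.24
= 0.3100

0.3100


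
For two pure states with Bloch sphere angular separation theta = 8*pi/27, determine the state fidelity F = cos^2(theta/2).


For states separated by angle theta on Bloch sphere:
F = cos^2(theta/2)
theta = 8*pi/27 = 0.9308
theta/2 = 0.4654
cos(theta/2) = 0.8936
F = 0.7986

0.7986


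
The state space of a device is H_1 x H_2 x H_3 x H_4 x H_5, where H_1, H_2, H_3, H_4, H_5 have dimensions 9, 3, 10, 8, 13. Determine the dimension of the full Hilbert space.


dim(H_1 x H_2 x H_3 x H_4 x H_5) = 9 * 3 * 10 * 8 * 13
= 27 * 10 * 8 * 13
= 270 * 8 * 13
= 2160 * 13
= 28080

28080
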